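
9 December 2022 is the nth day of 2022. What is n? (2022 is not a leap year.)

343

Days in months before December: 31 + 28 + 31 + 30 + 31 + 30 + 31 + 31 + 30 + 31 + 30 = 334.
Plus 9 days into December → day 343.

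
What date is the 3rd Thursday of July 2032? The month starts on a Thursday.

2032-07-15

July 2032 begins on a Thursday, so the first Thursday is July 1.
The 3rd Thursday is 2 weeks later: 1 + 14 = 15.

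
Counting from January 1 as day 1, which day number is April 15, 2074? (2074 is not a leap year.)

Days in months before April: 31 + 28 + 31 = 90.
Plus 15 days into April → day 105.

105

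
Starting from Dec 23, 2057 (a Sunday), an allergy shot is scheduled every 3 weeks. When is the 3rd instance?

Feb 3, 2058

The 3rd occurrence is 2 intervals after the first: 2 × 21 = 42 days after Dec 23, 2057.
Dec has 31 days — 8 days to the end of Dec leaves 34.
Jan has 31 days (3 left).
3 days into Feb → Feb 3, 2058.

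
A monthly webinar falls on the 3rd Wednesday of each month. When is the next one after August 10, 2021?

August 18, 2021

August 2021 starts on a Sunday; its first Wednesday is the 4th, so the 3rd Wednesday is the 18th — August 18, 2021.
August 18, 2021 is after August 10, 2021, so that is the next one.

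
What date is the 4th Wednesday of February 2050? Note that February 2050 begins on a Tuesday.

23 February 2050

February 2050 begins on a Tuesday, so the first Wednesday is February 2 (1 day later).
The 4th Wednesday is 3 weeks later: 2 + 21 = 23.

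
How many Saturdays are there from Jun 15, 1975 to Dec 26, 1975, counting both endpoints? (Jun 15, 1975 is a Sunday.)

27

Jun 15, 1975 is a Sunday; the first Saturday on or after it is Jun 21, 1975 (6 days later).
From Jun 21, 1975 to Dec 26, 1975: 9 + 31 + 31 + 30 + 31 + 30 + 26 = 188 days (rest of Jun, Jul, Aug, Sep, Oct, Nov, Dec).
188 ÷ 7 = 26 full weeks with remainder 6, so 26 more Saturdays after the first → 27.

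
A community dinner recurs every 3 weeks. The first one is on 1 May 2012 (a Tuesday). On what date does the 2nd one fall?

22 May 2012

The 2nd occurrence is 1 interval after the first: 1 × 21 = 21 days after 1 May 2012.
21 days later is 22 May 2012.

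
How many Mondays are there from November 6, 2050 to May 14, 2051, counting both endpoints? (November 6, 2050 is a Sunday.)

November 6, 2050 is a Sunday; the first Monday on or after it is November 7, 2050 (1 day later).
From November 7, 2050 to May 14, 2051: 23 + 31 + 31 + 28 + 31 + 30 + 14 = 188 days (rest of November, December, January, February, March, April, May).
188 ÷ 7 = 26 full weeks with remainder 6, so 26 more Mondays after the first → 27.

27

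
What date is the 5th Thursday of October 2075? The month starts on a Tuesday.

October 2075 begins on a Tuesday, so the first Thursday is October 3 (2 days later).
The 5th Thursday is 4 weeks later: 3 + 28 = 31.

October 31, 2075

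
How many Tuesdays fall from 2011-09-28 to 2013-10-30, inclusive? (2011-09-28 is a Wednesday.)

109

2011-09-28 is a Wednesday; the first Tuesday on or after it is 2011-10-04 (6 days later).
From 2011-10-04 to 2013-10-30: 88 + 366 + 303 = 757 days (rest of 2011, 2012, to 2013-10-30 in 2013).
757 ÷ 7 = 108 full weeks with remainder 1, so 108 more Tuesdays after the first → 109.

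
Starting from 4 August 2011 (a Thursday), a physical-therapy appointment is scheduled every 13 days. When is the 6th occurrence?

8 October 2011

The 6th occurrence is 5 intervals after the first: 5 × 13 = 65 days after 4 August 2011.
August has 31 days — 27 days to the end of August leaves 38.
September has 30 days (8 left).
8 days into October → 8 October 2011.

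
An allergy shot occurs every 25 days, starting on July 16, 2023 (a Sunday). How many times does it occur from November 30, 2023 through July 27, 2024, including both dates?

Occurrences land 25·i days after July 16, 2023 for i = 0, 1, 2, …
November 30, 2023 is 137 days after the start; 137 ÷ 25 = 5 remainder 12; since the remainder is 12, round up to i = 6. First occurrence in the window: #7 on December 13, 2023 (6×25 = 150 days in).
July 27, 2024 is 377 days after the start; 377 ÷ 25 = 15 remainder 2. Last occurrence in the window: #16 on July 25, 2024.
Occurrences #7 through #16: 10 in total.

10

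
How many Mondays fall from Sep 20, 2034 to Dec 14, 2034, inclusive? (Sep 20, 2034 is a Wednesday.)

12

Sep 20, 2034 is a Wednesday; the first Monday on or after it is Sep 25, 2034 (5 days later).
From Sep 25, 2034 to Dec 14, 2034: 5 + 31 + 30 + 14 = 80 days (rest of Sep, Oct, Nov, Dec).
80 ÷ 7 = 11 full weeks with remainder 3, so 11 more Mondays after the first → 12.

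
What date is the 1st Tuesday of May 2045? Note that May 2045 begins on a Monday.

May 2045 begins on a Monday, so the first Tuesday is May 2 (1 day later).

2 May 2045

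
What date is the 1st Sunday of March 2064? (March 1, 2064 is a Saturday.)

March 2064 begins on a Saturday, so the first Sunday is March 2 (1 day later).

2 March 2064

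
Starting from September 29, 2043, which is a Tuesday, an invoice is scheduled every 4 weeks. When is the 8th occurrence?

April 12, 2044

The 8th occurrence is 7 intervals after the first: 7 × 28 = 196 days after September 29, 2043.
September has 30 days — 1 day to the end of September leaves 195.
October has 31 days (164 left).
November has 30 days (134 left).
December has 31 days (103 left).
January has 31 days (72 left).
February has 29 days (43 left).
March has 31 days (12 left).
12 days into April → April 12, 2044.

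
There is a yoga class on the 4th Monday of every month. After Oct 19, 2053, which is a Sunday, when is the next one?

Oct 2053 starts on a Wednesday; its first Monday is the 6th, so the 4th Monday is the 27th — Oct 27, 2053.
Oct 27, 2053 is after Oct 19, 2053, so that is the next one.

Oct 27, 2053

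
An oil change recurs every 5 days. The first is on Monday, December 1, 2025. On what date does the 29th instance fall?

The 29th occurrence is 28 intervals after the first: 28 × 5 = 140 days after December 1, 2025.
December has 31 days — 30 days to the end of December leaves 110.
January has 31 days (79 left).
February has 28 days (51 left).
March has 31 days (20 left).
20 days into April → April 20, 2026.

April 20, 2026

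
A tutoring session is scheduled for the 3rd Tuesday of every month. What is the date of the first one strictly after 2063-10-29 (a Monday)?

October 2063 starts on a Monday; its first Tuesday is the 2nd, so the 3rd Tuesday is the 16th — 2063-10-16.
That is not after 2063-10-29, so look at November 2063.
November 2063 starts on a Thursday; its first Tuesday is the 6th, so the 3rd Tuesday is the 20th — 2063-11-20.

2063-11-20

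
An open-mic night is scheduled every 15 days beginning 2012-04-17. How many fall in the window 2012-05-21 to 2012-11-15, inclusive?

Occurrences land 15·i days after 2012-04-17 for i = 0, 1, 2, …
2012-05-21 is 34 days after the start; 34 ÷ 15 = 2 remainder 4; since the remainder is 4, round up to i = 3. First occurrence in the window: #4 on 2012-06-01 (3×15 = 45 days in).
2012-11-15 is 212 days after the start; 212 ÷ 15 = 14 remainder 2. Last occurrence in the window: #15 on 2012-11-13.
Occurrences #4 through #15: 12 in total.

12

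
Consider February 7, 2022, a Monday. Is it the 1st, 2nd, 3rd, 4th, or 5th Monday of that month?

Day 7 falls in week ⌈7/7⌉ of the month.
Days 1–7 hold the 1st Monday, 8–14 the 2nd, 15–21 the 3rd, 22–28 the 4th, 29–31 the 5th.
7 is in the range for the 1st.

1st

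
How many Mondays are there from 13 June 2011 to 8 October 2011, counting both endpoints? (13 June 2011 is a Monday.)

17

13 June 2011 is a Monday; the first Monday on or after it is 13 June 2011.
From 13 June 2011 to 8 October 2011: 17 + 31 + 31 + 30 + 8 = 117 days (rest of June, July, August, September, October).
117 ÷ 7 = 16 full weeks with remainder 5, so 16 more Mondays after the first → 17.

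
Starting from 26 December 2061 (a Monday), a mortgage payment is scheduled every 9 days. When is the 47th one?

13 February 2063

The 47th occurrence is 46 intervals after the first: 46 × 9 = 414 days after 26 December 2061.
December has 31 days — 5 days to the end of December leaves 409.
2062 has 365 days (44 left).
January has 31 days (13 left).
13 days into February → 13 February 2063.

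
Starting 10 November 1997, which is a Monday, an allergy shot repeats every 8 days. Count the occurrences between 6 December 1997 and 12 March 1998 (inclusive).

12

Occurrences land 8·i days after 10 November 1997 for i = 0, 1, 2, …
6 December 1997 is 26 days after the start; 26 ÷ 8 = 3 remainder 2; since the remainder is 2, round up to i = 4. First occurrence in the window: #5 on 12 December 1997 (4×8 = 32 days in).
12 March 1998 is 122 days after the start; 122 ÷ 8 = 15 remainder 2. Last occurrence in the window: #16 on 10 March 1998.
Occurrences #5 through #16: 12 in total.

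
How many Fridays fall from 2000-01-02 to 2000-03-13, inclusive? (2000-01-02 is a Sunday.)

10

2000-01-02 is a Sunday; the first Friday on or after it is 2000-01-07 (5 days later).
From 2000-01-07 to 2000-03-13: 24 + 29 + 13 = 66 days (rest of January, February, March).
66 ÷ 7 = 9 full weeks with remainder 3, so 9 more Fridays after the first → 10.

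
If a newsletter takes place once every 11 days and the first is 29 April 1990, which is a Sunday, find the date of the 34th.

The 34th occurrence is 33 intervals after the first: 33 × 11 = 363 days after 29 April 1990.
April has 30 days — 1 day to the end of April leaves 362.
May has 31 days (331 left).
June has 30 days (301 left).
July has 31 days (270 left).
August has 31 days (239 left).
September has 30 days (209 left).
October has 31 days (178 left).
November has 30 days (148 left).
December has 31 days (117 left).
January has 31 days (86 left).
February has 28 days (58 left).
March has 31 days (27 left).
27 days into April → 27 April 1991.

27 April 1991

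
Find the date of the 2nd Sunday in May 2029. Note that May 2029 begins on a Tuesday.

May 2029 begins on a Tuesday, so the first Sunday is May 6 (5 days later).
The 2nd Sunday is 1 weeks later: 6 + 7 = 13.

May 13, 2029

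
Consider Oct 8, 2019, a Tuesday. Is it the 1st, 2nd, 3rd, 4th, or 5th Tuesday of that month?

2nd

Day 8 falls in week ⌈8/7⌉ of the month.
Days 1–7 hold the 1st Tuesday, 8–14 the 2nd, 15–21 the 3rd, 22–28 the 4th, 29–31 the 5th.
8 is in the range for the 2nd.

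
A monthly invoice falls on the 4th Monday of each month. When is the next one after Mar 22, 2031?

Mar 24, 2031

Mar 2031 starts on a Saturday; its first Monday is the 3rd, so the 4th Monday is the 24th — Mar 24, 2031.
Mar 24, 2031 is after Mar 22, 2031, so that is the next one.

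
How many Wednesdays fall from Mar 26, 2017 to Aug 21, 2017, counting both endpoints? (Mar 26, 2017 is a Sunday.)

21

Mar 26, 2017 is a Sunday; the first Wednesday on or after it is Mar 29, 2017 (3 days later).
From Mar 29, 2017 to Aug 21, 2017: 2 + 30 + 31 + 30 + 31 + 21 = 145 days (rest of Mar, Apr, May, Jun, Jul, Aug).
145 ÷ 7 = 20 full weeks with remainder 5, so 20 more Wednesdays after the first → 21.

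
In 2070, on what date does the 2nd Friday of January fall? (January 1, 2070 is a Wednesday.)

10 January 2070

January 2070 begins on a Wednesday, so the first Friday is January 3 (2 days later).
The 2nd Friday is 1 weeks later: 3 + 7 = 10.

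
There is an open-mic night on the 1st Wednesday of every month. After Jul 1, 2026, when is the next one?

Jul 2026 starts on a Wednesday, so its 1st Wednesday is Jul 1, 2026.
That is not after Jul 1, 2026, so look at Aug 2026.
Aug 2026 starts on a Saturday, so its 1st Wednesday is Aug 5, 2026 (4 days in).

Aug 5, 2026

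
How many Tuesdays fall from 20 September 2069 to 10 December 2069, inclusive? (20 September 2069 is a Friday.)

20 September 2069 is a Friday; the first Tuesday on or after it is 24 September 2069 (4 days later).
From 24 September 2069 to 10 December 2069: 6 + 31 + 30 + 10 = 77 days (rest of September, October, November, December).
77 ÷ 7 = 11 full weeks with remainder 0, so 11 more Tuesdays after the first → 12.

12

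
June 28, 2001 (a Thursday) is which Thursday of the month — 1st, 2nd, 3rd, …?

4th

Day 28 falls in week ⌈28/7⌉ of the month.
Days 1–7 hold the 1st Thursday, 8–14 the 2nd, 15–21 the 3rd, 22–28 the 4th, 29–31 the 5th.
28 is in the range for the 4th.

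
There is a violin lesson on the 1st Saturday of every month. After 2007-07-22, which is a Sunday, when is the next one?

2007-08-04

July 2007 starts on a Sunday, so its 1st Saturday is 2007-07-07 (6 days in).
That is not after 2007-07-22, so look at August 2007.
August 2007 starts on a Wednesday, so its 1st Saturday is 2007-08-04 (3 days in).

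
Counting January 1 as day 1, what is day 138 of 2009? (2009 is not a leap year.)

2009-05-18

January has 31 days (138 − 31 = 107 remain).
February has 28 days (107 − 28 = 79 remain).
March has 31 days (79 − 31 = 48 remain).
April has 30 days (48 − 30 = 18 remain).
18 into May → May 18.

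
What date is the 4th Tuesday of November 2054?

2054-11-24

November 2054 begins on a Sunday, so the first Tuesday is November 3 (2 days later).
The 4th Tuesday is 3 weeks later: 3 + 21 = 24.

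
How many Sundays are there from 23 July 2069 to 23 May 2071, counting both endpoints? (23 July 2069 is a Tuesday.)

95

23 July 2069 is a Tuesday; the first Sunday on or after it is 28 July 2069 (5 days later).
From 28 July 2069 to 23 May 2071: 156 + 365 + 143 = 664 days (rest of 2069, 2070, to 23 May 2071 in 2071).
664 ÷ 7 = 94 full weeks with remainder 6, so 94 more Sundays after the first → 95.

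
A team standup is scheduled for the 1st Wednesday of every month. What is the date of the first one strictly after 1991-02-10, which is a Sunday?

February 1991 starts on a Friday, so its 1st Wednesday is 1991-02-06 (5 days in).
That is not after 1991-02-10, so look at March 1991.
March 1991 starts on a Friday, so its 1st Wednesday is 1991-03-06 (5 days in).

1991-03-06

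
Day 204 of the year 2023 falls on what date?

January has 31 days (204 − 31 = 173 remain).
February has 28 days (173 − 28 = 145 remain).
March has 31 days (145 − 31 = 114 remain).
April has 30 days (114 − 30 = 84 remain).
May has 31 days (84 − 31 = 53 remain).
June has 30 days (53 − 30 = 23 remain).
23 into July → July 23.

July 23, 2023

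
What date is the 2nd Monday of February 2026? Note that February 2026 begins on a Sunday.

February 9, 2026

February 2026 begins on a Sunday, so the first Monday is February 2 (1 day later).
The 2nd Monday is 1 weeks later: 2 + 7 = 9.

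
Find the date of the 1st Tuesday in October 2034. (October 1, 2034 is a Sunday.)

2034-10-03

October 2034 begins on a Sunday, so the first Tuesday is October 3 (2 days later).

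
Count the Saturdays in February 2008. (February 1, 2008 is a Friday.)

4

February 1, 2008 is a Friday; the first Saturday on or after it is February 2, 2008 (1 day later).
From February 2, 2008 to February 29, 2008 is 29 − 2 = 27 days.
27 ÷ 7 = 3 full weeks with remainder 6, so 3 more Saturdays after the first → 4.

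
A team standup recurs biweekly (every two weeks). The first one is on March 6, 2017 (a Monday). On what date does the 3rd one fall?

The 3rd occurrence is 2 intervals after the first: 2 × 14 = 28 days after March 6, 2017.
March has 31 days — 25 days to the end of March leaves 3.
3 days into April → April 3, 2017.

April 3, 2017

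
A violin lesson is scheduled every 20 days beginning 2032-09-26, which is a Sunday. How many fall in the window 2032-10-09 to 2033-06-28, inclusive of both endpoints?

Occurrences land 20·i days after 2032-09-26 for i = 0, 1, 2, …
2032-10-09 is 13 days after the start; 13 ÷ 20 = 0 remainder 13; since the remainder is 13, round up to i = 1. First occurrence in the window: #2 on 2032-10-16 (1×20 = 20 days in).
2033-06-28 is 275 days after the start; 275 ÷ 20 = 13 remainder 15. Last occurrence in the window: #14 on 2033-06-13.
Occurrences #2 through #14: 13 in total.

13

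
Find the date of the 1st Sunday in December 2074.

December 2, 2074

December 2074 begins on a Saturday, so the first Sunday is December 2 (1 day later).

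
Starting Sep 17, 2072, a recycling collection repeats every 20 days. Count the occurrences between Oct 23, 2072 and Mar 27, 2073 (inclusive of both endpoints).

Occurrences land 20·i days after Sep 17, 2072 for i = 0, 1, 2, …
Oct 23, 2072 is 36 days after the start; 36 ÷ 20 = 1 remainder 16; since the remainder is 16, round up to i = 2. First occurrence in the window: #3 on Oct 27, 2072 (2×20 = 40 days in).
Mar 27, 2073 is 191 days after the start; 191 ÷ 20 = 9 remainder 11. Last occurrence in the window: #10 on Mar 16, 2073.
Occurrences #3 through #10: 8 in total.

8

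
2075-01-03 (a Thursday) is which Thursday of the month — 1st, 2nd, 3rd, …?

1st

Day 3 falls in week ⌈3/7⌉ of the month.
Days 1–7 hold the 1st Thursday, 8–14 the 2nd, 15–21 the 3rd, 22–28 the 4th, 29–31 the 5th.
3 is in the range for the 1st.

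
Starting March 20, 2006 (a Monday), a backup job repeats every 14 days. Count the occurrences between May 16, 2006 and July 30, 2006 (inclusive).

5

Occurrences land 14·i days after March 20, 2006 for i = 0, 1, 2, …
May 16, 2006 is 57 days after the start; 57 ÷ 14 = 4 remainder 1; since the remainder is 1, round up to i = 5. First occurrence in the window: #6 on May 29, 2006 (5×14 = 70 days in).
July 30, 2006 is 132 days after the start; 132 ÷ 14 = 9 remainder 6. Last occurrence in the window: #10 on July 24, 2006.
Occurrences #6 through #10: 5 in total.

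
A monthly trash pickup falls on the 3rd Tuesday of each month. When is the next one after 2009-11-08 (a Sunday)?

November 2009 starts on a Sunday; its first Tuesday is the 3rd, so the 3rd Tuesday is the 17th — 2009-11-17.
2009-11-17 is after 2009-11-08, so that is the next one.

2009-11-17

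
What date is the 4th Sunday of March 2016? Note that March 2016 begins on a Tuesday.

27 March 2016

March 2016 begins on a Tuesday, so the first Sunday is March 6 (5 days later).
The 4th Sunday is 3 weeks later: 6 + 21 = 27.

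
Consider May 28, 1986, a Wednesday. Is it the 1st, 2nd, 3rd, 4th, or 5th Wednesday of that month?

Day 28 falls in week ⌈28/7⌉ of the month.
Days 1–7 hold the 1st Wednesday, 8–14 the 2nd, 15–21 the 3rd, 22–28 the 4th, 29–31 the 5th.
28 is in the range for the 4th.

4th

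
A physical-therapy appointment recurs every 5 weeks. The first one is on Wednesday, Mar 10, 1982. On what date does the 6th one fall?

The 6th occurrence is 5 intervals after the first: 5 × 35 = 175 days after Mar 10, 1982.
Mar has 31 days — 21 days to the end of Mar leaves 154.
Apr has 30 days (124 left).
May has 31 days (93 left).
Jun has 30 days (63 left).
Jul has 31 days (32 left).
Aug has 31 days (1 left).
1 day into Sep → Sep 1, 1982.

Sep 1, 1982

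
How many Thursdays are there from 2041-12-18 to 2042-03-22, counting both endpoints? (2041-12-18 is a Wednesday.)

2041-12-18 is a Wednesday; the first Thursday on or after it is 2041-12-19 (1 day later).
From 2041-12-19 to 2042-03-22: 12 + 31 + 28 + 22 = 93 days (rest of December, January, February, March).
93 ÷ 7 = 13 full weeks with remainder 2, so 13 more Thursdays after the first → 14.

14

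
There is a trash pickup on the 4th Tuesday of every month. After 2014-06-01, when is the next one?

June 2014 starts on a Sunday; its first Tuesday is the 3rd, so the 4th Tuesday is the 24th — 2014-06-24.
2014-06-24 is after 2014-06-01, so that is the next one.

2014-06-24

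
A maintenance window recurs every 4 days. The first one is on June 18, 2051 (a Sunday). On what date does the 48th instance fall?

The 48th occurrence is 47 intervals after the first: 47 × 4 = 188 days after June 18, 2051.
June has 30 days — 12 days to the end of June leaves 176.
July has 31 days (145 left).
August has 31 days (114 left).
September has 30 days (84 left).
October has 31 days (53 left).
November has 30 days (23 left).
23 days into December → December 23, 2051.

December 23, 2051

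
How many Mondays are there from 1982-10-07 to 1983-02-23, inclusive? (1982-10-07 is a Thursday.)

20

1982-10-07 is a Thursday; the first Monday on or after it is 1982-10-11 (4 days later).
From 1982-10-11 to 1983-02-23: 20 + 30 + 31 + 31 + 23 = 135 days (rest of October, November, December, January, February).
135 ÷ 7 = 19 full weeks with remainder 2, so 19 more Mondays after the first → 20.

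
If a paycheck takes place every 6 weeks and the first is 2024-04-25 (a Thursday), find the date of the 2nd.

2024-06-06

The 2nd occurrence is 1 interval after the first: 1 × 42 = 42 days after 2024-04-25.
April has 30 days — 5 days to the end of April leaves 37.
May has 31 days (6 left).
6 days into June → 2024-06-06.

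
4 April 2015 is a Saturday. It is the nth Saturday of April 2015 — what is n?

Day 4 falls in week ⌈4/7⌉ of the month.
Days 1–7 hold the 1st Saturday, 8–14 the 2nd, 15–21 the 3rd, 22–28 the 4th, 29–31 the 5th.
4 is in the range for the 1st.

1st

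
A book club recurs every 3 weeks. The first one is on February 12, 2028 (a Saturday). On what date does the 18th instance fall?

February 3, 2029

The 18th occurrence is 17 intervals after the first: 17 × 21 = 357 days after February 12, 2028.
February has 29 days — 17 days to the end of February leaves 340.
March has 31 days (309 left).
April has 30 days (279 left).
May has 31 days (248 left).
June has 30 days (218 left).
July has 31 days (187 left).
August has 31 days (156 left).
September has 30 days (126 left).
October has 31 days (95 left).
November has 30 days (65 left).
December has 31 days (34 left).
January has 31 days (3 left).
3 days into February → February 3, 2029.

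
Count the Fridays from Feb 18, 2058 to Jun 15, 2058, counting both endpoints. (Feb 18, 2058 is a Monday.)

Feb 18, 2058 is a Monday; the first Friday on or after it is Feb 22, 2058 (4 days later).
From Feb 22, 2058 to Jun 15, 2058: 6 + 31 + 30 + 31 + 15 = 113 days (rest of Feb, Mar, Apr, May, Jun).
113 ÷ 7 = 16 full weeks with remainder 1, so 16 more Fridays after the first → 17.

17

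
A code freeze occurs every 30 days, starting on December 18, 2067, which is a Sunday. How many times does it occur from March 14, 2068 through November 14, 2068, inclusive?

Occurrences land 30·i days after December 18, 2067 for i = 0, 1, 2, …
March 14, 2068 is 87 days after the start; 87 ÷ 30 = 2 remainder 27; since the remainder is 27, round up to i = 3. First occurrence in the window: #4 on March 17, 2068 (3×30 = 90 days in).
November 14, 2068 is 332 days after the start; 332 ÷ 30 = 11 remainder 2. Last occurrence in the window: #12 on November 12, 2068.
Occurrences #4 through #12: 9 in total.

9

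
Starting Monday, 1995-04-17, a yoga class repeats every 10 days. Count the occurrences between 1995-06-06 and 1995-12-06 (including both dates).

19

Occurrences land 10·i days after 1995-04-17 for i = 0, 1, 2, …
1995-06-06 is 50 days after the start; 50 ÷ 10 = 5 remainder 0. First occurrence in the window: #6 on 1995-06-06 (5×10 = 50 days in).
1995-12-06 is 233 days after the start; 233 ÷ 10 = 23 remainder 3. Last occurrence in the window: #24 on 1995-12-03.
Occurrences #6 through #24: 19 in total.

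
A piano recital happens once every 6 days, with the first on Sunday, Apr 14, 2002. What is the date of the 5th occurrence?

The 5th occurrence is 4 intervals after the first: 4 × 6 = 24 days after Apr 14, 2002.
Apr has 30 days — 16 days to the end of Apr leaves 8.
8 days into May → May 8, 2002.

May 8, 2002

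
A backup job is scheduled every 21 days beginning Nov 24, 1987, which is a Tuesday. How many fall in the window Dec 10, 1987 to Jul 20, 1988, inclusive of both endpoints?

11

Occurrences land 21·i days after Nov 24, 1987 for i = 0, 1, 2, …
Dec 10, 1987 is 16 days after the start; 16 ÷ 21 = 0 remainder 16; since the remainder is 16, round up to i = 1. First occurrence in the window: #2 on Dec 15, 1987 (1×21 = 21 days in).
Jul 20, 1988 is 239 days after the start; 239 ÷ 21 = 11 remainder 8. Last occurrence in the window: #12 on Jul 12, 1988.
Occurrences #2 through #12: 11 in total.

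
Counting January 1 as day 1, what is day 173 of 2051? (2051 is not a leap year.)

January has 31 days (173 − 31 = 142 remain).
February has 28 days (142 − 28 = 114 remain).
March has 31 days (114 − 31 = 83 remain).
April has 30 days (83 − 30 = 53 remain).
May has 31 days (53 − 31 = 22 remain).
22 into June → June 22.

22 June 2051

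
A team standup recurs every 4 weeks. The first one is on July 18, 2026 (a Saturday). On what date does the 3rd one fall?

September 12, 2026

The 3rd occurrence is 2 intervals after the first: 2 × 28 = 56 days after July 18, 2026.
July has 31 days — 13 days to the end of July leaves 43.
August has 31 days (12 left).
12 days into September → September 12, 2026.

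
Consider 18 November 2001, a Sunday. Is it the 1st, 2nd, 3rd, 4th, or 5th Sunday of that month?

Day 18 falls in week ⌈18/7⌉ of the month.
Days 1–7 hold the 1st Sunday, 8–14 the 2nd, 15–21 the 3rd, 22–28 the 4th, 29–31 the 5th.
18 is in the range for the 3rd.

3rd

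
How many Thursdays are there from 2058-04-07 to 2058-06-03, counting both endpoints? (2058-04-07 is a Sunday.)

2058-04-07 is a Sunday; the first Thursday on or after it is 2058-04-11 (4 days later).
From 2058-04-11 to 2058-06-03: 19 + 31 + 3 = 53 days (rest of April, May, June).
53 ÷ 7 = 7 full weeks with remainder 4, so 7 more Thursdays after the first → 8.

8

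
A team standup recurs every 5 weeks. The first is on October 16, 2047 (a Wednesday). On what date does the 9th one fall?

July 22, 2048

The 9th occurrence is 8 intervals after the first: 8 × 35 = 280 days after October 16, 2047.
October has 31 days — 15 days to the end of October leaves 265.
November has 30 days (235 left).
December has 31 days (204 left).
January has 31 days (173 left).
February has 29 days (144 left).
March has 31 days (113 left).
April has 30 days (83 left).
May has 31 days (52 left).
June has 30 days (22 left).
22 days into July → July 22, 2048.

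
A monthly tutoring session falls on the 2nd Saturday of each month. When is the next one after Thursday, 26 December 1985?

December 1985 starts on a Sunday; its first Saturday is the 7th, so the 2nd Saturday is the 14th — 14 December 1985.
That is not after 26 December 1985, so look at January 1986.
January 1986 starts on a Wednesday; its first Saturday is the 4th, so the 2nd Saturday is the 11th — 11 January 1986.

11 January 1986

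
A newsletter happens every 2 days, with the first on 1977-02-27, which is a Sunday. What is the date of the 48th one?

1977-06-01

The 48th occurrence is 47 intervals after the first: 47 × 2 = 94 days after 1977-02-27.
February has 28 days — 1 day to the end of February leaves 93.
March has 31 days (62 left).
April has 30 days (32 left).
May has 31 days (1 left).
1 day into June → 1977-06-01.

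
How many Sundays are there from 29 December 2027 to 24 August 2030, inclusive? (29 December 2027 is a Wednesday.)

138

29 December 2027 is a Wednesday; the first Sunday on or after it is 2 January 2028 (4 days later).
From 2 January 2028 to 24 August 2030: 364 + 365 + 236 = 965 days (rest of 2028, 2029, to 24 August 2030 in 2030).
965 ÷ 7 = 137 full weeks with remainder 6, so 137 more Sundays after the first → 138.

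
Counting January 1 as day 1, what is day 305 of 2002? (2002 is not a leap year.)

January has 31 days (305 − 31 = 274 remain).
February has 28 days (274 − 28 = 246 remain).
March has 31 days (246 − 31 = 215 remain).
April has 30 days (215 − 30 = 185 remain).
May has 31 days (185 − 31 = 154 remain).
June has 30 days (154 − 30 = 124 remain).
July has 31 days (124 − 31 = 93 remain).
August has 31 days (93 − 31 = 62 remain).
September has 30 days (62 − 30 = 32 remain).
October has 31 days (32 − 31 = 1 remain).
1 into November → November 1.

1 November 2002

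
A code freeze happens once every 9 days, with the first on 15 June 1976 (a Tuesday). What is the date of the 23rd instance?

30 December 1976

The 23rd occurrence is 22 intervals after the first: 22 × 9 = 198 days after 15 June 1976.
June has 30 days — 15 days to the end of June leaves 183.
July has 31 days (152 left).
August has 31 days (121 left).
September has 30 days (91 left).
October has 31 days (60 left).
November has 30 days (30 left).
30 days into December → 30 December 1976.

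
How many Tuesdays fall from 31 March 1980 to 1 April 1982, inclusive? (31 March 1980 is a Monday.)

105

31 March 1980 is a Monday; the first Tuesday on or after it is 1 April 1980 (1 day later).
From 1 April 1980 to 1 April 1982: 274 + 365 + 91 = 730 days (rest of 1980, 1981, to 1 April 1982 in 1982).
730 ÷ 7 = 104 full weeks with remainder 2, so 104 more Tuesdays after the first → 105.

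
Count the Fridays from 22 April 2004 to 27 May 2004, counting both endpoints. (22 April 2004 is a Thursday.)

22 April 2004 is a Thursday; the first Friday on or after it is 23 April 2004 (1 day later).
From 23 April 2004 to 27 May 2004: 7 + 27 = 34 days (rest of April, May).
34 ÷ 7 = 4 full weeks with remainder 6, so 4 more Fridays after the first → 5.

5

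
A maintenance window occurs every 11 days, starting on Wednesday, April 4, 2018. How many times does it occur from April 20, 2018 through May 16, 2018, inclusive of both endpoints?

Occurrences land 11·i days after April 4, 2018 for i = 0, 1, 2, …
April 20, 2018 is 16 days after the start; 16 ÷ 11 = 1 remainder 5; since the remainder is 5, round up to i = 2. First occurrence in the window: #3 on April 26, 2018 (2×11 = 22 days in).
May 16, 2018 is 42 days after the start; 42 ÷ 11 = 3 remainder 9. Last occurrence in the window: #4 on May 7, 2018.
Occurrences #3 through #4: 2 in total.

2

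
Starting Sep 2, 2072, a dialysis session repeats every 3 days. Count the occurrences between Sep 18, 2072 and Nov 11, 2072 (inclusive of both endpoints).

Occurrences land 3·i days after Sep 2, 2072 for i = 0, 1, 2, …
Sep 18, 2072 is 16 days after the start; 16 ÷ 3 = 5 remainder 1; since the remainder is 1, round up to i = 6. First occurrence in the window: #7 on Sep 20, 2072 (6×3 = 18 days in).
Nov 11, 2072 is 70 days after the start; 70 ÷ 3 = 23 remainder 1. Last occurrence in the window: #24 on Nov 10, 2072.
Occurrences #7 through #24: 18 in total.

18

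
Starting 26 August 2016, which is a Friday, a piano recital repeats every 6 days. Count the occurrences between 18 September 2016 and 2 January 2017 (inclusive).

18

Occurrences land 6·i days after 26 August 2016 for i = 0, 1, 2, …
18 September 2016 is 23 days after the start; 23 ÷ 6 = 3 remainder 5; since the remainder is 5, round up to i = 4. First occurrence in the window: #5 on 19 September 2016 (4×6 = 24 days in).
2 January 2017 is 129 days after the start; 129 ÷ 6 = 21 remainder 3. Last occurrence in the window: #22 on 30 December 2016.
Occurrences #5 through #22: 18 in total.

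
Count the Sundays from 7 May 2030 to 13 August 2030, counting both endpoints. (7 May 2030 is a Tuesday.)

14

7 May 2030 is a Tuesday; the first Sunday on or after it is 12 May 2030 (5 days later).
From 12 May 2030 to 13 August 2030: 19 + 30 + 31 + 13 = 93 days (rest of May, June, July, August).
93 ÷ 7 = 13 full weeks with remainder 2, so 13 more Sundays after the first → 14.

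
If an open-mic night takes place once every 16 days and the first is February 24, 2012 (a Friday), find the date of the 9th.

July 1, 2012

The 9th occurrence is 8 intervals after the first: 8 × 16 = 128 days after February 24, 2012.
February has 29 days — 5 days to the end of February leaves 123.
March has 31 days (92 left).
April has 30 days (62 left).
May has 31 days (31 left).
June has 30 days (1 left).
1 day into July → July 1, 2012.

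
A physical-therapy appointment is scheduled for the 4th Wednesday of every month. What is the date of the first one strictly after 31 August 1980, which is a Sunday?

August 1980 starts on a Friday; its first Wednesday is the 6th, so the 4th Wednesday is the 27th — 27 August 1980.
That is not after 31 August 1980, so look at September 1980.
September 1980 starts on a Monday; its first Wednesday is the 3rd, so the 4th Wednesday is the 24th — 24 September 1980.

24 September 1980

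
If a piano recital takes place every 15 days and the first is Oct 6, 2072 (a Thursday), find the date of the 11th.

The 11th occurrence is 10 intervals after the first: 10 × 15 = 150 days after Oct 6, 2072.
Oct has 31 days — 25 days to the end of Oct leaves 125.
Nov has 30 days (95 left).
Dec has 31 days (64 left).
Jan has 31 days (33 left).
Feb has 28 days (5 left).
5 days into Mar → Mar 5, 2073.

Mar 5, 2073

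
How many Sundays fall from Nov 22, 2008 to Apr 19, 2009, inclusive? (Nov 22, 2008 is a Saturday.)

22

Nov 22, 2008 is a Saturday; the first Sunday on or after it is Nov 23, 2008 (1 day later).
From Nov 23, 2008 to Apr 19, 2009: 7 + 31 + 31 + 28 + 31 + 19 = 147 days (rest of Nov, Dec, Jan, Feb, Mar, Apr).
147 ÷ 7 = 21 full weeks with remainder 0, so 21 more Sundays after the first → 22.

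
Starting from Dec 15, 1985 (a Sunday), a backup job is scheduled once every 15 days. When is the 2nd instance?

Dec 30, 1985

The 2nd occurrence is 1 interval after the first: 1 × 15 = 15 days after Dec 15, 1985.
15 days later is Dec 30, 1985.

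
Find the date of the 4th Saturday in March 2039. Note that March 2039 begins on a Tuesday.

March 2039 begins on a Tuesday, so the first Saturday is March 5 (4 days later).
The 4th Saturday is 3 weeks later: 5 + 21 = 26.

26 March 2039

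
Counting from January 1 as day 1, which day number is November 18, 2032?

Days in months before November: 31 + 29 + 31 + 30 + 31 + 30 + 31 + 31 + 30 + 31 = 305.
Plus 18 days into November → day 323.

323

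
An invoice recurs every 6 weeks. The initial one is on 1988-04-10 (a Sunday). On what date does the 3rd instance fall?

The 3rd occurrence is 2 intervals after the first: 2 × 42 = 84 days after 1988-04-10.
April has 30 days — 20 days to the end of April leaves 64.
May has 31 days (33 left).
June has 30 days (3 left).
3 days into July → 1988-07-03.

1988-07-03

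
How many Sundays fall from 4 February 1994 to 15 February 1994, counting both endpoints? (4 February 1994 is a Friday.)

2

4 February 1994 is a Friday; the first Sunday on or after it is 6 February 1994 (2 days later).
From 6 February 1994 to 15 February 1994 is 15 − 6 = 9 days.
9 ÷ 7 = 1 full weeks with remainder 2, so 1 more Sundays after the first → 2.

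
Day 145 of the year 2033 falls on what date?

January has 31 days (145 − 31 = 114 remain).
February has 28 days (114 − 28 = 86 remain).
March has 31 days (86 − 31 = 55 remain).
April has 30 days (55 − 30 = 25 remain).
25 into May → May 25.

May 25, 2033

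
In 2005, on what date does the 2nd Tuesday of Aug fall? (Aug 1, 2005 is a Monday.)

Aug 9, 2005

Aug 2005 begins on a Monday, so the first Tuesday is Aug 2 (1 day later).
The 2nd Tuesday is 1 weeks later: 2 + 7 = 9.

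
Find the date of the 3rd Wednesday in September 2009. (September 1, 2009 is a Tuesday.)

2009-09-16

September 2009 begins on a Tuesday, so the first Wednesday is September 2 (1 day later).
The 3rd Wednesday is 2 weeks later: 2 + 14 = 16.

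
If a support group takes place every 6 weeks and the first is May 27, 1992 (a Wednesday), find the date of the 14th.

The 14th occurrence is 13 intervals after the first: 13 × 42 = 546 days after May 27, 1992.
May has 31 days — 4 days to the end of May leaves 542.
From end of May to end of 1992 is 214 days (328 left).
Jan has 31 days (297 left).
Feb has 28 days (269 left).
Mar has 31 days (238 left).
Apr has 30 days (208 left).
May has 31 days (177 left).
Jun has 30 days (147 left).
Jul has 31 days (116 left).
Aug has 31 days (85 left).
Sep has 30 days (55 left).
Oct has 31 days (24 left).
24 days into Nov → Nov 24, 1993.

Nov 24, 1993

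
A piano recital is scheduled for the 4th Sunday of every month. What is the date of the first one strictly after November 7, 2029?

November 25, 2029

November 2029 starts on a Thursday; its first Sunday is the 4th, so the 4th Sunday is the 25th — November 25, 2029.
November 25, 2029 is after November 7, 2029, so that is the next one.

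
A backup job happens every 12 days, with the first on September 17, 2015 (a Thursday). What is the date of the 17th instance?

The 17th occurrence is 16 intervals after the first: 16 × 12 = 192 days after September 17, 2015.
September has 30 days — 13 days to the end of September leaves 179.
October has 31 days (148 left).
November has 30 days (118 left).
December has 31 days (87 left).
January has 31 days (56 left).
February has 29 days (27 left).
27 days into March → March 27, 2016.

March 27, 2016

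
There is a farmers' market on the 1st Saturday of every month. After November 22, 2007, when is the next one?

November 2007 starts on a Thursday, so its 1st Saturday is November 3, 2007 (2 days in).
That is not after November 22, 2007, so look at December 2007.
December 2007 starts on a Saturday, so its 1st Saturday is December 1, 2007.

December 1, 2007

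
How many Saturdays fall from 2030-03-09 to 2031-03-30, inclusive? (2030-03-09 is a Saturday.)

2030-03-09 is a Saturday; the first Saturday on or after it is 2030-03-09.
From 2030-03-09 to 2031-03-30: 297 + 89 = 386 days (rest of 2030, to 2031-03-30 in 2031).
386 ÷ 7 = 55 full weeks with remainder 1, so 55 more Saturdays after the first → 56.

56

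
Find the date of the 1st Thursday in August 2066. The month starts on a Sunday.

August 2066 begins on a Sunday, so the first Thursday is August 5 (4 days later).

5 August 2066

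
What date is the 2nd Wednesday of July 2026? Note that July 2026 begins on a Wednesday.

2026-07-08

July 2026 begins on a Wednesday, so the first Wednesday is July 1.
The 2nd Wednesday is 1 weeks later: 1 + 7 = 8.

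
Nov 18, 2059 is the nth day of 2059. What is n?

322

Days in months before Nov: 31 + 28 + 31 + 30 + 31 + 30 + 31 + 31 + 30 + 31 = 304.
Plus 18 days into Nov → day 322.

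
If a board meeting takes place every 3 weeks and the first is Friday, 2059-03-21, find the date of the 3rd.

2059-05-02

The 3rd occurrence is 2 intervals after the first: 2 × 21 = 42 days after 2059-03-21.
March has 31 days — 10 days to the end of March leaves 32.
April has 30 days (2 left).
2 days into May → 2059-05-02.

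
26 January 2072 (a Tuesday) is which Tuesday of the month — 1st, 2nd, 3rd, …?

4th

Day 26 falls in week ⌈26/7⌉ of the month.
Days 1–7 hold the 1st Tuesday, 8–14 the 2nd, 15–21 the 3rd, 22–28 the 4th, 29–31 the 5th.
26 is in the range for the 4th.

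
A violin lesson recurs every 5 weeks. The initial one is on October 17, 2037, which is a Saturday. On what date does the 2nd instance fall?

November 21, 2037

The 2nd occurrence is 1 interval after the first: 1 × 35 = 35 days after October 17, 2037.
October has 31 days — 14 days to the end of October leaves 21.
21 days into November → November 21, 2037.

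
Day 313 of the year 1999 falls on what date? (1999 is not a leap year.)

1999-11-09

January has 31 days (313 − 31 = 282 remain).
February has 28 days (282 − 28 = 254 remain).
March has 31 days (254 − 31 = 223 remain).
April has 30 days (223 − 30 = 193 remain).
May has 31 days (193 − 31 = 162 remain).
June has 30 days (162 − 30 = 132 remain).
July has 31 days (132 − 31 = 101 remain).
August has 31 days (101 − 31 = 70 remain).
September has 30 days (70 − 30 = 40 remain).
October has 31 days (40 − 31 = 9 remain).
9 into November → November 9.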